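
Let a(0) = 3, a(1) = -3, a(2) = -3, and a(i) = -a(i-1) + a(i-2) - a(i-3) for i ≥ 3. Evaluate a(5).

-3

a(3) = -(-3) + (-3) - 3 = -3
a(4) = -(-3) + (-3) - (-3) = 3
a(5) = -3 + (-3) - (-3) = -3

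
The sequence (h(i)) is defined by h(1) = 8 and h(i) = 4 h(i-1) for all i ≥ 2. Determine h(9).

524288

h(2) = 4(8) = 32
h(3) = 4(32) = 128
h(4) = 4(128) = 512
h(5) = 4(512) = 2048
h(6) = 4(2048) = 8192
h(7) = 4(8192) = 32768
h(8) = 4(32768) = 131072
h(9) = 4(131072) = 524288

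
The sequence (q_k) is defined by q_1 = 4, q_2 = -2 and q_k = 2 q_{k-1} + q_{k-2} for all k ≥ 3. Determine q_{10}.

-338

q_3 = 2·(-2) + 4 = 0
q_4 = 2·0 + (-2) = -2
q_5 = 2·(-2) + 0 = -4
q_6 = 2·(-4) + (-2) = -10
q_7 = 2·(-10) + (-4) = -24
q_8 = 2·(-24) + (-10) = -58
q_9 = 2·(-58) + (-24) = -140
q_{10} = 2·(-140) + (-58) = -338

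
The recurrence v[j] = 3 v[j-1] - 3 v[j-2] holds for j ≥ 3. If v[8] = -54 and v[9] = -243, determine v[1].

Rearranging, v[j-2] = (v[j] - 3 v[j-1]) / -3.
v[7] = (-243 - 3(-54)) / -3 = -81/-3 = 27
v[6] = (-54 - 3(27)) / -3 = -135/-3 = 45
v[5] = (27 - 3(45)) / -3 = -108/-3 = 36
v[4] = (45 - 3(36)) / -3 = -63/-3 = 21
v[3] = (36 - 3(21)) / -3 = -27/-3 = 9
v[2] = (21 - 3(9)) / -3 = -6/-3 = 2
v[1] = (9 - 3(2)) / -3 = 3/-3 = -1

-1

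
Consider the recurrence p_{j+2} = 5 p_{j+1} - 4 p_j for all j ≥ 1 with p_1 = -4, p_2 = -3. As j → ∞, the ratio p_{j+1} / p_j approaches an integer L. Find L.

The characteristic equation is r^2 - 5r + 4 = 0, which factors as (r - 4)(r - 1) = 0.
So the roots are 4 and 1. Since |4| > |1| and the coefficient of 4^j is non-zero, the ratio tends to 4.

4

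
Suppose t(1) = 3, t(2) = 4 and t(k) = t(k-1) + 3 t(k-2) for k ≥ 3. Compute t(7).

331

t(3) = 4 + 3·3 = 13
t(4) = 13 + 3·4 = 25
t(5) = 25 + 3·13 = 64
t(6) = 64 + 3·25 = 139
t(7) = 139 + 3·64 = 331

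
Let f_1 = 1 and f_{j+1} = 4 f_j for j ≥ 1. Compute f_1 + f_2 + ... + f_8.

21845

f_2 = 4·1 = 4
f_3 = 4·4 = 16
f_4 = 4·16 = 64
f_5 = 4·64 = 256
f_6 = 4·256 = 1024
f_7 = 4·1024 = 4096
f_8 = 4·4096 = 16384
Sum = 1 + 4 + 16 + 64 + 256 + 1024 + 4096 + 16384 = 21845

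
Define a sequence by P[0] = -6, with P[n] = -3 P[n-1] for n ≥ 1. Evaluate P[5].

1458

P[1] = -3·(-6) = 18
P[2] = -3·18 = -54
P[3] = -3·(-54) = 162
P[4] = -3·162 = -486
P[5] = -3·(-486) = 1458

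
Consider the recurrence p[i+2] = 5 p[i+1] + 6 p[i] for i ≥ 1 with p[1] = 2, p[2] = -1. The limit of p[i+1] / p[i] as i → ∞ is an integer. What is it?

The characteristic equation is r^2 - 5r - 6 = 0, which factors as (r - 6)(r + 1) = 0.
So the roots are 6 and -1. Since |6| > |-1| and the coefficient of 6^i is non-zero, the ratio tends to 6.

6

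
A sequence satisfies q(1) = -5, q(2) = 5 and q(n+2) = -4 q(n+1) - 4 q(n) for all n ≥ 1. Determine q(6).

q(3) = -4(5) - 4(-5) = 0
q(4) = -4(0) - 4(5) = -20
q(5) = -4(-20) - 4(0) = 80
q(6) = -4(80) - 4(-20) = -240

-240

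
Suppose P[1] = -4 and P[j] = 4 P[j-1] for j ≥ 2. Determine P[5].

P[2] = 4(-4) = -16
P[3] = 4(-16) = -64
P[4] = 4(-64) = -256
P[5] = 4(-256) = -1024

-1024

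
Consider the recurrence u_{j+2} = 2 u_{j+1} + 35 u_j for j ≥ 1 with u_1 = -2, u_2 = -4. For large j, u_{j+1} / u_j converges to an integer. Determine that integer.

The characteristic equation is r^2 - 2r - 35 = 0, which factors as (r - 7)(r + 5) = 0.
So the roots are 7 and -5. Since |7| > |-5| and the coefficient of 7^j is non-zero, the ratio tends to 7.

7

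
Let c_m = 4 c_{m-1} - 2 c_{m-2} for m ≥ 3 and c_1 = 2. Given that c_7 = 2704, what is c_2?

6

Let c_2 = v.
c_3 = -4 + 4v
c_4 = -16 + 14v
c_5 = -56 + 48v
c_6 = -192 + 164v
c_7 = -656 + 560v
So -656 + 560v = 2704, giving v = 6.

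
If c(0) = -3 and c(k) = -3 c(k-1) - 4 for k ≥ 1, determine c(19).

The fixed point is -4/(1 + 3) = -1, so c(k) + 1 = -3(c(k-1) + 1).
Hence c(k) = -2·(-3)^k - 1.
c(19) = -2·(-3)^{19} - 1 = -2·-1162261467 - 1 = 2324522933.

2324522933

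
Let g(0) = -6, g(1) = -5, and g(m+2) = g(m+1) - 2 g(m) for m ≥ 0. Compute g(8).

99

g(2) = (-5) - 2·(-6) = 7
g(3) = 7 - 2·(-5) = 17
g(4) = 17 - 2·7 = 3
g(5) = 3 - 2·17 = -31
g(6) = (-31) - 2·3 = -37
g(7) = (-37) - 2·(-31) = 25
g(8) = 25 - 2·(-37) = 99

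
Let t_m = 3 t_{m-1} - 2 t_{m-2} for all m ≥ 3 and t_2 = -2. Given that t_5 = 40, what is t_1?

Let t_1 = z.
t_3 = -6 - 2z
t_4 = -14 - 6z
t_5 = -30 - 14z
So -30 - 14z = 40, giving z = -5.

-5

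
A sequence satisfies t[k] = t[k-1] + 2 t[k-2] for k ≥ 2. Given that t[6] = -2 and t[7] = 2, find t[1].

2

Rearranging, t[k-2] = (t[k] - t[k-1]) / 2.
t[5] = (2 - (-2)) / 2 = 4/2 = 2
t[4] = (-2 - 2) / 2 = -4/2 = -2
t[3] = (2 - (-2)) / 2 = 4/2 = 2
t[2] = (-2 - 2) / 2 = -4/2 = -2
t[1] = (2 - (-2)) / 2 = 4/2 = 2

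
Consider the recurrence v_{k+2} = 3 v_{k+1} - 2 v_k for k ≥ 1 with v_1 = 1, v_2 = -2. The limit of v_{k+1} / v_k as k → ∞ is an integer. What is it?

The characteristic equation is r^2 - 3r + 2 = 0, which factors as (r - 2)(r - 1) = 0.
So the roots are 2 and 1. Since |2| > |1| and the coefficient of 2^k is non-zero, the ratio tends to 2.

2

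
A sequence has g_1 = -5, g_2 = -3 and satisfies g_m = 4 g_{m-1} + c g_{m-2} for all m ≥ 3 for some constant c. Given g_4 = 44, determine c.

g_3 = -12 - 5c
g_4 = -48 - 23c
So -48 - 23c = 44, giving c = -4.

-4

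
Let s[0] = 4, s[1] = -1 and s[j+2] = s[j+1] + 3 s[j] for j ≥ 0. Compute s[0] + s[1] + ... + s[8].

s[2] = (-1) + 3·4 = 11
s[3] = 11 + 3·(-1) = 8
s[4] = 8 + 3·11 = 41
s[5] = 41 + 3·8 = 65
s[6] = 65 + 3·41 = 188
s[7] = 188 + 3·65 = 383
s[8] = 383 + 3·188 = 947
Sum = 4 + (-1) + 11 + 8 + 41 + 65 + 188 + 383 + 947 = 1646

1646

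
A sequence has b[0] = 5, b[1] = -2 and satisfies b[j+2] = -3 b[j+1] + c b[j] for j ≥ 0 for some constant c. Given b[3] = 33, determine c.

-3

b[2] = 6 + 5c
b[3] = -18 - 17c
So -18 - 17c = 33, giving c = -3.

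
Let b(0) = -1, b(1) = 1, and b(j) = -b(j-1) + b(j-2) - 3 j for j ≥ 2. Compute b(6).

b(2) = -1 + (-1) - 6 = -8
b(3) = -(-8) + 1 - 9 = 0
b(4) = -0 + (-8) - 12 = -20
b(5) = -(-20) + 0 - 15 = 5
b(6) = -5 + (-20) - 18 = -43

-43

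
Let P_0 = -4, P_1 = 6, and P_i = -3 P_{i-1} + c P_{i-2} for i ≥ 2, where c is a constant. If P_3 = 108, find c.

P_2 = -18 - 4c
P_3 = 54 + 18c
So 54 + 18c = 108, giving c = 3.

3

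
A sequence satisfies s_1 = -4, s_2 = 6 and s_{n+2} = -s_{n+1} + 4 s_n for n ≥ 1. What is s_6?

s_3 = -6 + 4(-4) = -22
s_4 = -(-22) + 4(6) = 46
s_5 = -46 + 4(-22) = -134
s_6 = -(-134) + 4(46) = 318

318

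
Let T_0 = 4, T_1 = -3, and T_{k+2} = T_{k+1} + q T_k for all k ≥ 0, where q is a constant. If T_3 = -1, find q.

T_2 = -3 + 4q
T_3 = -3 + q
So -3 + q = -1, giving q = 2.

2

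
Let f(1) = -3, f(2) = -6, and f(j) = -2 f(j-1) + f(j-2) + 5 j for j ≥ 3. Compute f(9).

f(3) = -2·(-6) + (-3) + 15 = 24
f(4) = -2·24 + (-6) + 20 = -34
f(5) = -2·(-34) + 24 + 25 = 117
f(6) = -2·117 + (-34) + 30 = -238
f(7) = -2·(-238) + 117 + 35 = 628
f(8) = -2·628 + (-238) + 40 = -1454
f(9) = -2·(-1454) + 628 + 45 = 3581

3581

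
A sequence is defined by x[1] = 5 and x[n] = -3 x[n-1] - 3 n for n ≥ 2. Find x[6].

-1539

x[2] = -3(5) - 6 = -21
x[3] = -3(-21) - 9 = 54
x[4] = -3(54) - 12 = -174
x[5] = -3(-174) - 15 = 507
x[6] = -3(507) - 18 = -1539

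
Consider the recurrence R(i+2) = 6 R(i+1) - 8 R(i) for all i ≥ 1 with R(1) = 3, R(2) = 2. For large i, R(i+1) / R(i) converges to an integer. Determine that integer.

4

The characteristic equation is r^2 - 6r + 8 = 0, which factors as (r - 4)(r - 2) = 0.
So the roots are 4 and 2. Since |4| > |2| and the coefficient of 4^i is non-zero, the ratio tends to 4.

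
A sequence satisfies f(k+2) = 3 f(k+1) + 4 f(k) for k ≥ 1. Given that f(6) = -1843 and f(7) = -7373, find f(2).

-7

Rearranging, f(k-2) = (f(k) - 3 f(k-1)) / 4.
f(5) = (-7373 - 3·(-1843)) / 4 = -1844/4 = -461
f(4) = (-1843 - 3·(-461)) / 4 = -460/4 = -115
f(3) = (-461 - 3·(-115)) / 4 = -116/4 = -29
f(2) = (-115 - 3·(-29)) / 4 = -28/4 = -7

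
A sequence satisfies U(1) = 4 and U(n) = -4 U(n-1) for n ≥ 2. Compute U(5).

U(2) = -4(4) = -16
U(3) = -4(-16) = 64
U(4) = -4(64) = -256
U(5) = -4(-256) = 1024

1024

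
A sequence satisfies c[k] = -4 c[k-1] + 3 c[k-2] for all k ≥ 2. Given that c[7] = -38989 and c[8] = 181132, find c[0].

-4

Rearranging, c[k-2] = (c[k] + 4 c[k-1]) / 3.
c[6] = (181132 + 4·(-38989)) / 3 = 25176/3 = 8392
c[5] = (-38989 + 4·8392) / 3 = -5421/3 = -1807
c[4] = (8392 + 4·(-1807)) / 3 = 1164/3 = 388
c[3] = (-1807 + 4·388) / 3 = -255/3 = -85
c[2] = (388 + 4·(-85)) / 3 = 48/3 = 16
c[1] = (-85 + 4·16) / 3 = -21/3 = -7
c[0] = (16 + 4·(-7)) / 3 = -12/3 = -4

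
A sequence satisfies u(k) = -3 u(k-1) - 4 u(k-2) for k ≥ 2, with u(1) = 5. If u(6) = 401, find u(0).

Let u(0) = x.
u(2) = -15 - 4x
u(3) = 25 + 12x
u(4) = -15 - 20x
u(5) = -55 + 12x
u(6) = 225 + 44x
So 225 + 44x = 401, giving x = 4.

4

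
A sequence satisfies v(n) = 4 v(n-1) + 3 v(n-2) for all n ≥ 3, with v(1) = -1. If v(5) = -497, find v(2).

Let v(2) = x.
v(3) = -3 + 4x
v(4) = -12 + 19x
v(5) = -57 + 88x
So -57 + 88x = -497, giving x = -5.

-5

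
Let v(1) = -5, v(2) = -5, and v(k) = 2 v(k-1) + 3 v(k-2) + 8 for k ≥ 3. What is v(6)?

-365

v(3) = 2*(-5) + 3*(-5) + 8 = -17
v(4) = 2*(-17) + 3*(-5) + 8 = -41
v(5) = 2*(-41) + 3*(-17) + 8 = -125
v(6) = 2*(-125) + 3*(-41) + 8 = -365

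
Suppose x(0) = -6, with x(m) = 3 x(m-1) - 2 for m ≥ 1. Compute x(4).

-566

x(1) = 3(-6) - 2 = -20
x(2) = 3(-20) - 2 = -62
x(3) = 3(-62) - 2 = -188
x(4) = 3(-188) - 2 = -566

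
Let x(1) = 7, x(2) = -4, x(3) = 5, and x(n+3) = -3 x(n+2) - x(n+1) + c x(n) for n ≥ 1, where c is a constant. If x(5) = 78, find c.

-2

x(4) = -11 + 7c
x(5) = 28 - 25c
So 28 - 25c = 78, giving c = -2.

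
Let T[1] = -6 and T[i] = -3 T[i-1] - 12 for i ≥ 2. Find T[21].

-10460353206

The fixed point is -12/(1 + 3) = -3, so T[i] + 3 = -3(T[i-1] + 3).
Hence T[i] = -3·(-3)^{i-1} - 3.
T[21] = -3·(-3)^{20} - 3 = -3·3486784401 - 3 = -10460353206.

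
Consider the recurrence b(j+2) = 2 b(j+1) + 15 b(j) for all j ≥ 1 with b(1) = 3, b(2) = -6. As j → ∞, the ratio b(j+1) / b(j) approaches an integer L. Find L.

The characteristic equation is r^2 - 2r - 15 = 0, which factors as (r - 5)(r + 3) = 0.
So the roots are 5 and -3. Since |5| > |-3| and the coefficient of 5^j is non-zero, the ratio tends to 5.

5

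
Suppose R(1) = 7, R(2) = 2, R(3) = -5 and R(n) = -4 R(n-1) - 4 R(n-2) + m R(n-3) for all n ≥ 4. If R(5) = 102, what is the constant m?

-5

R(4) = 12 + 7m
R(5) = -28 - 26m
So -28 - 26m = 102, giving m = -5.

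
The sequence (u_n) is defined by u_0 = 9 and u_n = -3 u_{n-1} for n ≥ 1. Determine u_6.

6561

u_1 = -3(9) = -27
u_2 = -3(-27) = 81
u_3 = -3(81) = -243
u_4 = -3(-243) = 729
u_5 = -3(729) = -2187
u_6 = -3(-2187) = 6561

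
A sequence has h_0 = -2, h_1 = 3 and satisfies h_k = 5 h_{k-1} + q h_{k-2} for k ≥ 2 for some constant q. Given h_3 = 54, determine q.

3

h_2 = 15 - 2q
h_3 = 75 - 7q
So 75 - 7q = 54, giving q = 3.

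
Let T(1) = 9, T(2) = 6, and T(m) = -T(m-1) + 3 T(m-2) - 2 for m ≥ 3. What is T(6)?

-69

T(3) = -6 + 3*9 - 2 = 19
T(4) = -19 + 3*6 - 2 = -3
T(5) = -(-3) + 3*19 - 2 = 58
T(6) = -58 + 3*(-3) - 2 = -69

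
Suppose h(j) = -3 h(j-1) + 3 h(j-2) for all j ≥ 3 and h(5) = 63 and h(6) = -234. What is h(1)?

Rearranging, h(j-2) = (h(j) + 3 h(j-1)) / 3.
h(4) = (-234 + 3·63) / 3 = -45/3 = -15
h(3) = (63 + 3·(-15)) / 3 = 18/3 = 6
h(2) = (-15 + 3·6) / 3 = 3/3 = 1
h(1) = (6 + 3·1) / 3 = 9/3 = 3

3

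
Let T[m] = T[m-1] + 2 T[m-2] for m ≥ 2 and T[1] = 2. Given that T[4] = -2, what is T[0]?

Let T[0] = w.
T[2] = 2 + 2w
T[3] = 6 + 2w
T[4] = 10 + 6w
So 10 + 6w = -2, giving w = -2.

-2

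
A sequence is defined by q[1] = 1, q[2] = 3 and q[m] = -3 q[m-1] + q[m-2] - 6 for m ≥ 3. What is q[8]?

4863

q[3] = -3*3 + 1 - 6 = -14
q[4] = -3*(-14) + 3 - 6 = 39
q[5] = -3*39 + (-14) - 6 = -137
q[6] = -3*(-137) + 39 - 6 = 444
q[7] = -3*444 + (-137) - 6 = -1475
q[8] = -3*(-1475) + 444 - 6 = 4863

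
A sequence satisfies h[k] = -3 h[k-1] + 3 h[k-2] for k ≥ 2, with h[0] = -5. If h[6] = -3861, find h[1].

Let h[1] = v.
h[2] = -15 - 3v
h[3] = 45 + 12v
h[4] = -180 - 45v
h[5] = 675 + 171v
h[6] = -2565 - 648v
So -2565 - 648v = -3861, giving v = 2.

2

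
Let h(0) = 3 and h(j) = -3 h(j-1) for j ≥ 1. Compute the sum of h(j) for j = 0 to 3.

-60

h(1) = -3*3 = -9
h(2) = -3*(-9) = 27
h(3) = -3*27 = -81
Sum = 3 + (-9) + 27 + (-81) = -60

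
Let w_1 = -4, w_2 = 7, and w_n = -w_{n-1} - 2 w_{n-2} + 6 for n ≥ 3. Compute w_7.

-37

w_3 = -7 - 2·(-4) + 6 = 7
w_4 = -7 - 2·7 + 6 = -15
w_5 = -(-15) - 2·7 + 6 = 7
w_6 = -7 - 2·(-15) + 6 = 29
w_7 = -29 - 2·7 + 6 = -37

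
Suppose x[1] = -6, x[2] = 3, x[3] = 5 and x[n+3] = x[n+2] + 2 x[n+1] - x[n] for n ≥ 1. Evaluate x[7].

x[4] = 5 + 2*3 - (-6) = 17
x[5] = 17 + 2*5 - 3 = 24
x[6] = 24 + 2*17 - 5 = 53
x[7] = 53 + 2*24 - 17 = 84

84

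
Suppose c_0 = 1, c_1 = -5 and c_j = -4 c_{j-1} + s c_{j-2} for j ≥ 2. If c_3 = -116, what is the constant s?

c_2 = 20 + s
c_3 = -80 - 9s
So -80 - 9s = -116, giving s = 4.

4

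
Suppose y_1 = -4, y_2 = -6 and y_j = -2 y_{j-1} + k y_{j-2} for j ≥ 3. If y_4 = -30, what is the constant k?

y_3 = 12 - 4k
y_4 = -24 + 2k
So -24 + 2k = -30, giving k = -3.

-3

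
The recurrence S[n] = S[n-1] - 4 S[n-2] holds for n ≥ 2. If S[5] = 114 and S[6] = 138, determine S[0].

3

Rearranging, S[n-2] = (S[n] - S[n-1]) / -4.
S[4] = (138 - 114) / -4 = 24/-4 = -6
S[3] = (114 - (-6)) / -4 = 120/-4 = -30
S[2] = (-6 - (-30)) / -4 = 24/-4 = -6
S[1] = (-30 - (-6)) / -4 = -24/-4 = 6
S[0] = (-6 - 6) / -4 = -12/-4 = 3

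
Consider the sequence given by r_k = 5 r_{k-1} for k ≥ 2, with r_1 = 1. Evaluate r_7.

r_2 = 5·1 = 5
r_3 = 5·5 = 25
r_4 = 5·25 = 125
r_5 = 5·125 = 625
r_6 = 5·625 = 3125
r_7 = 5·3125 = 15625

15625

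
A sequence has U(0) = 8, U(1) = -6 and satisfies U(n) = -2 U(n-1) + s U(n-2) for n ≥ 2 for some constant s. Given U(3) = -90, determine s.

3

U(2) = 12 + 8s
U(3) = -24 - 22s
So -24 - 22s = -90, giving s = 3.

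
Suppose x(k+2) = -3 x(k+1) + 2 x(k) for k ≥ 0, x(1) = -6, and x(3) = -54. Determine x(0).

-2

Let x(0) = v.
x(2) = 18 + 2v
x(3) = -66 - 6v
So -66 - 6v = -54, giving v = -2.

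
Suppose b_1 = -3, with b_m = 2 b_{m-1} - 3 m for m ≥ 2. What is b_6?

-360

b_2 = 2*(-3) - 6 = -12
b_3 = 2*(-12) - 9 = -33
b_4 = 2*(-33) - 12 = -78
b_5 = 2*(-78) - 15 = -171
b_6 = 2*(-171) - 18 = -360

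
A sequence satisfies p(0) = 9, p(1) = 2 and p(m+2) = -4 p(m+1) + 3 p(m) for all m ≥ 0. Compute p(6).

7243

p(2) = -4·2 + 3·9 = 19
p(3) = -4·19 + 3·2 = -70
p(4) = -4·(-70) + 3·19 = 337
p(5) = -4·337 + 3·(-70) = -1558
p(6) = -4·(-1558) + 3·337 = 7243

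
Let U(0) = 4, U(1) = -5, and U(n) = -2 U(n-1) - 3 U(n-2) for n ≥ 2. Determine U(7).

U(2) = -2*(-5) - 3*4 = -2
U(3) = -2*(-2) - 3*(-5) = 19
U(4) = -2*19 - 3*(-2) = -32
U(5) = -2*(-32) - 3*19 = 7
U(6) = -2*7 - 3*(-32) = 82
U(7) = -2*82 - 3*7 = -185

-185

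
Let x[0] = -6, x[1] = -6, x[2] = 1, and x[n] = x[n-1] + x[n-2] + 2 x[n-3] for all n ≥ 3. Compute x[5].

x[3] = 1 + (-6) + 2·(-6) = -17
x[4] = (-17) + 1 + 2·(-6) = -28
x[5] = (-28) + (-17) + 2·1 = -43

-43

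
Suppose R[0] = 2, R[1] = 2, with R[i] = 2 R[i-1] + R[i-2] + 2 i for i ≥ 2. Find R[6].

R[2] = 2·2 + 2 + 4 = 10
R[3] = 2·10 + 2 + 6 = 28
R[4] = 2·28 + 10 + 8 = 74
R[5] = 2·74 + 28 + 10 = 186
R[6] = 2·186 + 74 + 12 = 458

458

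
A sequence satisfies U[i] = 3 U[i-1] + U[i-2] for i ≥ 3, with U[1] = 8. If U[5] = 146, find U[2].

2

Let U[2] = w.
U[3] = 8 + 3w
U[4] = 24 + 10w
U[5] = 80 + 33w
So 80 + 33w = 146, giving w = 2.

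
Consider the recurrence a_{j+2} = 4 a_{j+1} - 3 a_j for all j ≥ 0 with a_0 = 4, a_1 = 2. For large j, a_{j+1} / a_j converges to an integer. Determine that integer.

The characteristic equation is r^2 - 4r + 3 = 0, which factors as (r - 3)(r - 1) = 0.
So the roots are 3 and 1. Since |3| > |1| and the coefficient of 3^j is non-zero, the ratio tends to 3.

3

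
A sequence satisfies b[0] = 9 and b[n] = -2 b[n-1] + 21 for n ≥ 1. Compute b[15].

The fixed point is 21/(1 + 2) = 7, so b[n] - 7 = -2(b[n-1] - 7).
Hence b[n] = 2·(-2)^n + 7.
b[15] = 2·(-2)^{15} + 7 = 2·-32768 + 7 = -65529.

-65529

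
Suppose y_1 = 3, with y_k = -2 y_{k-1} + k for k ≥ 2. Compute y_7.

159

y_2 = -2*3 + 2 = -4
y_3 = -2*(-4) + 3 = 11
y_4 = -2*11 + 4 = -18
y_5 = -2*(-18) + 5 = 41
y_6 = -2*41 + 6 = -76
y_7 = -2*(-76) + 7 = 159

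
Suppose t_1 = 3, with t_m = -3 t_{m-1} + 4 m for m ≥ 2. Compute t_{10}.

t_2 = -3·3 + 8 = -1
t_3 = -3·(-1) + 12 = 15
t_4 = -3·15 + 16 = -29
t_5 = -3·(-29) + 20 = 107
t_6 = -3·107 + 24 = -297
t_7 = -3·(-297) + 28 = 919
t_8 = -3·919 + 32 = -2725
t_9 = -3·(-2725) + 36 = 8211
t_{10} = -3·8211 + 40 = -24593

-24593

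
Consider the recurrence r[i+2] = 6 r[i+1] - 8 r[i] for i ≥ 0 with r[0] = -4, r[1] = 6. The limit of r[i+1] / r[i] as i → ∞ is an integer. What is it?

The characteristic equation is r^2 - 6r + 8 = 0, which factors as (r - 4)(r - 2) = 0.
So the roots are 4 and 2. Since |4| > |2| and the coefficient of 4^i is non-zero, the ratio tends to 4.

4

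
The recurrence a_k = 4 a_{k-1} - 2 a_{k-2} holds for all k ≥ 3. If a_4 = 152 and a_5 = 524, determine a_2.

Rearranging, a_{k-2} = (a_k - 4 a_{k-1}) / -2.
a_3 = (524 - 4*152) / -2 = -84/-2 = 42
a_2 = (152 - 4*42) / -2 = -16/-2 = 8

8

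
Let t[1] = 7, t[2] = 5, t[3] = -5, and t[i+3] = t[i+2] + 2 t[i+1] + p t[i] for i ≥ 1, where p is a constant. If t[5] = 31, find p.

t[4] = 5 + 7p
t[5] = -5 + 12p
So -5 + 12p = 31, giving p = 3.

3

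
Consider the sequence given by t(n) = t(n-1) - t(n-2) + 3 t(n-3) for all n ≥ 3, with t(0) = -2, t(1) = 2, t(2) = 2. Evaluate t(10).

t(3) = 2 - 2 + 3*(-2) = -6
t(4) = (-6) - 2 + 3*2 = -2
t(5) = (-2) - (-6) + 3*2 = 10
t(6) = 10 - (-2) + 3*(-6) = -6
t(7) = (-6) - 10 + 3*(-2) = -22
t(8) = (-22) - (-6) + 3*10 = 14
t(9) = 14 - (-22) + 3*(-6) = 18
t(10) = 18 - 14 + 3*(-22) = -62

-62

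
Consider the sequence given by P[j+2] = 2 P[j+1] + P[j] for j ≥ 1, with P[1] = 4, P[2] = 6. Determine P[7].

P[3] = 2*6 + 4 = 16
P[4] = 2*16 + 6 = 38
P[5] = 2*38 + 16 = 92
P[6] = 2*92 + 38 = 222
P[7] = 2*222 + 92 = 536

536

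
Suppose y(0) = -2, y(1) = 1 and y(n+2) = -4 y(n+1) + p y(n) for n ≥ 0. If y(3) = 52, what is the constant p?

4

y(2) = -4 - 2p
y(3) = 16 + 9p
So 16 + 9p = 52, giving p = 4.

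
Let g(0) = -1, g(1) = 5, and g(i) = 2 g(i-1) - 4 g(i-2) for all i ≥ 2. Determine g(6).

-64

g(2) = 2(5) - 4(-1) = 14
g(3) = 2(14) - 4(5) = 8
g(4) = 2(8) - 4(14) = -40
g(5) = 2(-40) - 4(8) = -112
g(6) = 2(-112) - 4(-40) = -64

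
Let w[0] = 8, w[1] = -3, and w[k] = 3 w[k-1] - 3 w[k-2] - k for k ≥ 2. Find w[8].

w[2] = 3(-3) - 3(8) - 2 = -35
w[3] = 3(-35) - 3(-3) - 3 = -99
w[4] = 3(-99) - 3(-35) - 4 = -196
w[5] = 3(-196) - 3(-99) - 5 = -296
w[6] = 3(-296) - 3(-196) - 6 = -306
w[7] = 3(-306) - 3(-296) - 7 = -37
w[8] = 3(-37) - 3(-306) - 8 = 799

799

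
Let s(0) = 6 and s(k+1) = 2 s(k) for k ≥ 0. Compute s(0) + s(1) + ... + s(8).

s(1) = 2*6 = 12
s(2) = 2*12 = 24
s(3) = 2*24 = 48
s(4) = 2*48 = 96
s(5) = 2*96 = 192
s(6) = 2*192 = 384
s(7) = 2*384 = 768
s(8) = 2*768 = 1536
Sum = 6 + 12 + 24 + 48 + 96 + 192 + 384 + 768 + 1536 = 3066

3066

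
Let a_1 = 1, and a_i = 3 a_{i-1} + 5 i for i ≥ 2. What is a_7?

5264

a_2 = 3*1 + 10 = 13
a_3 = 3*13 + 15 = 54
a_4 = 3*54 + 20 = 182
a_5 = 3*182 + 25 = 571
a_6 = 3*571 + 30 = 1743
a_7 = 3*1743 + 35 = 5264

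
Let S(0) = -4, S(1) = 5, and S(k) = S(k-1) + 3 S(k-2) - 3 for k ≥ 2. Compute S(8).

-586

S(2) = 5 + 3·(-4) - 3 = -10
S(3) = (-10) + 3·5 - 3 = 2
S(4) = 2 + 3·(-10) - 3 = -31
S(5) = (-31) + 3·2 - 3 = -28
S(6) = (-28) + 3·(-31) - 3 = -124
S(7) = (-124) + 3·(-28) - 3 = -211
S(8) = (-211) + 3·(-124) - 3 = -586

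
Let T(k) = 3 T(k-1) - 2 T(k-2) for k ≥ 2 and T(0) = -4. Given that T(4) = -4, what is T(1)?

-4

Let T(1) = x.
T(2) = 8 + 3x
T(3) = 24 + 7x
T(4) = 56 + 15x
So 56 + 15x = -4, giving x = -4.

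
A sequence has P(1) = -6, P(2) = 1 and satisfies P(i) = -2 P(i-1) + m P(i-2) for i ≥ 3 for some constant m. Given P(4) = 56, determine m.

P(3) = -2 - 6m
P(4) = 4 + 13m
So 4 + 13m = 56, giving m = 4.

4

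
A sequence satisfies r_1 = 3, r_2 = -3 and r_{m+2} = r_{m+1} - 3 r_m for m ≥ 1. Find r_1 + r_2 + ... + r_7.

r_3 = (-3) - 3·3 = -12
r_4 = (-12) - 3·(-3) = -3
r_5 = (-3) - 3·(-12) = 33
r_6 = 33 - 3·(-3) = 42
r_7 = 42 - 3·33 = -57
Sum = 3 + (-3) + (-12) + (-3) + 33 + 42 + (-57) = 3

3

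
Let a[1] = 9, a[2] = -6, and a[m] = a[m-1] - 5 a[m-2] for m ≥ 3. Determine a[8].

-2526

a[3] = (-6) - 5*9 = -51
a[4] = (-51) - 5*(-6) = -21
a[5] = (-21) - 5*(-51) = 234
a[6] = 234 - 5*(-21) = 339
a[7] = 339 - 5*234 = -831
a[8] = (-831) - 5*339 = -2526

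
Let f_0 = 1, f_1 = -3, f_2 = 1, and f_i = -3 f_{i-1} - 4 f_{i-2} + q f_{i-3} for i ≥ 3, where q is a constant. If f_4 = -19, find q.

-2

f_3 = 9 + q
f_4 = -31 - 6q
So -31 - 6q = -19, giving q = -2.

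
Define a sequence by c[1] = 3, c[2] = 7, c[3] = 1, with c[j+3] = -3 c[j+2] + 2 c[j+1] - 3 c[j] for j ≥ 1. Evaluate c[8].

1079

c[4] = -3*1 + 2*7 - 3*3 = 2
c[5] = -3*2 + 2*1 - 3*7 = -25
c[6] = -3*(-25) + 2*2 - 3*1 = 76
c[7] = -3*76 + 2*(-25) - 3*2 = -284
c[8] = -3*(-284) + 2*76 - 3*(-25) = 1079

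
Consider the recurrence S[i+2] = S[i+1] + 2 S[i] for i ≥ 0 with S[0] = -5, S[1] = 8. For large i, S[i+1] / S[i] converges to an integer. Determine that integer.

2

The characteristic equation is r^2 - r - 2 = 0, which factors as (r - 2)(r + 1) = 0.
So the roots are 2 and -1. Since |2| > |-1| and the coefficient of 2^i is non-zero, the ratio tends to 2.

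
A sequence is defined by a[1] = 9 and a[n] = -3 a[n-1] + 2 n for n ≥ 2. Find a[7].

5927

a[2] = -3(9) + 4 = -23
a[3] = -3(-23) + 6 = 75
a[4] = -3(75) + 8 = -217
a[5] = -3(-217) + 10 = 661
a[6] = -3(661) + 12 = -1971
a[7] = -3(-1971) + 14 = 5927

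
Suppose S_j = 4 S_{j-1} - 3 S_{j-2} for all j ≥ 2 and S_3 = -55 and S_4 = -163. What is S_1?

-7

Rearranging, S_{j-2} = (S_j - 4 S_{j-1}) / -3.
S_2 = (-163 - 4·(-55)) / -3 = 57/-3 = -19
S_1 = (-55 - 4·(-19)) / -3 = 21/-3 = -7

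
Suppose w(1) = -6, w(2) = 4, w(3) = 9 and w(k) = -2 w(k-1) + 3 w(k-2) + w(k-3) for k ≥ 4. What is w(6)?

-137

w(4) = -2*9 + 3*4 + (-6) = -12
w(5) = -2*(-12) + 3*9 + 4 = 55
w(6) = -2*55 + 3*(-12) + 9 = -137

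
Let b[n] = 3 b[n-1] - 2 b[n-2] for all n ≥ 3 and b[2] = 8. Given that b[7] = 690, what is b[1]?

-3

Let b[1] = z.
b[3] = 24 - 2z
b[4] = 56 - 6z
b[5] = 120 - 14z
b[6] = 248 - 30z
b[7] = 504 - 62z
So 504 - 62z = 690, giving z = -3.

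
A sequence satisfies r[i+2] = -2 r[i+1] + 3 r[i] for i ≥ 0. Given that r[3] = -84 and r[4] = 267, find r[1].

-6

Rearranging, r[i-2] = (r[i] + 2 r[i-1]) / 3.
r[2] = (267 + 2·(-84)) / 3 = 99/3 = 33
r[1] = (-84 + 2·33) / 3 = -18/3 = -6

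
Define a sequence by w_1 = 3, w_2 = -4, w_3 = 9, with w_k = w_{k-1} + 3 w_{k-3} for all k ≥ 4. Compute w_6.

w_4 = 9 + 3(3) = 18
w_5 = 18 + 3(-4) = 6
w_6 = 6 + 3(9) = 33

33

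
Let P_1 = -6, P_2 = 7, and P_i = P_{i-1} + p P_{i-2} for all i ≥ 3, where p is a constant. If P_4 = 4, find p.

P_3 = 7 - 6p
P_4 = 7 + p
So 7 + p = 4, giving p = -3.

-3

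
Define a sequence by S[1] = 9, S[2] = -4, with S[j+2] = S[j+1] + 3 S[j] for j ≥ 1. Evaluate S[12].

S[3] = (-4) + 3*9 = 23
S[4] = 23 + 3*(-4) = 11
S[5] = 11 + 3*23 = 80
S[6] = 80 + 3*11 = 113
S[7] = 113 + 3*80 = 353
S[8] = 353 + 3*113 = 692
S[9] = 692 + 3*353 = 1751
S[10] = 1751 + 3*692 = 3827
S[11] = 3827 + 3*1751 = 9080
S[12] = 9080 + 3*3827 = 20561

20561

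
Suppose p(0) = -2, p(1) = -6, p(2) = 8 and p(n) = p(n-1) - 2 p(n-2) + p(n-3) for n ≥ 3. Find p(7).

p(3) = 8 - 2*(-6) + (-2) = 18
p(4) = 18 - 2*8 + (-6) = -4
p(5) = (-4) - 2*18 + 8 = -32
p(6) = (-32) - 2*(-4) + 18 = -6
p(7) = (-6) - 2*(-32) + (-4) = 54

54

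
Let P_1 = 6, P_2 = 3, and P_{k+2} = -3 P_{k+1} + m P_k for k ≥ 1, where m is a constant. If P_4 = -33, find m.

P_3 = -9 + 6m
P_4 = 27 - 15m
So 27 - 15m = -33, giving m = 4.

4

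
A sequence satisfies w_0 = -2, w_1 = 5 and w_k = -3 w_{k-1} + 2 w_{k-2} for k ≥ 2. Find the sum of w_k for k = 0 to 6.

w_2 = -3*5 + 2*(-2) = -19
w_3 = -3*(-19) + 2*5 = 67
w_4 = -3*67 + 2*(-19) = -239
w_5 = -3*(-239) + 2*67 = 851
w_6 = -3*851 + 2*(-239) = -3031
Sum = (-2) + 5 + (-19) + 67 + (-239) + 851 + (-3031) = -2368

-2368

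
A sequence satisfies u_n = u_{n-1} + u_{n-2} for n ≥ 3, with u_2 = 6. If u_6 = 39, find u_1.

3

Let u_1 = w.
u_3 = 6 + w
u_4 = 12 + w
u_5 = 18 + 2w
u_6 = 30 + 3w
So 30 + 3w = 39, giving w = 3.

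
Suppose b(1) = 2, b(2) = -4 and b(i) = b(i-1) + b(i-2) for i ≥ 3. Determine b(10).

-94

b(3) = (-4) + 2 = -2
b(4) = (-2) + (-4) = -6
b(5) = (-6) + (-2) = -8
b(6) = (-8) + (-6) = -14
b(7) = (-14) + (-8) = -22
b(8) = (-22) + (-14) = -36
b(9) = (-36) + (-22) = -58
b(10) = (-58) + (-36) = -94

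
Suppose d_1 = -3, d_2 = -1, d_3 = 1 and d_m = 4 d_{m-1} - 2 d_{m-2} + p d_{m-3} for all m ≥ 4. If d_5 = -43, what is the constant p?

d_4 = 6 - 3p
d_5 = 22 - 13p
So 22 - 13p = -43, giving p = 5.

5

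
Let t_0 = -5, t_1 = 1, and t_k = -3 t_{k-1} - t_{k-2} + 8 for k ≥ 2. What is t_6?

451

t_2 = -3(1) - (-5) + 8 = 10
t_3 = -3(10) - 1 + 8 = -23
t_4 = -3(-23) - 10 + 8 = 67
t_5 = -3(67) - (-23) + 8 = -170
t_6 = -3(-170) - 67 + 8 = 451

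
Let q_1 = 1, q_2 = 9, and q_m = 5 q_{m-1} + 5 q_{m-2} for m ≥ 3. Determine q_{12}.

406512500

q_3 = 5·9 + 5·1 = 50
q_4 = 5·50 + 5·9 = 295
q_5 = 5·295 + 5·50 = 1725
q_6 = 5·1725 + 5·295 = 10100
q_7 = 5·10100 + 5·1725 = 59125
q_8 = 5·59125 + 5·10100 = 346125
q_9 = 5·346125 + 5·59125 = 2026250
q_{10} = 5·2026250 + 5·346125 = 11861875
q_{11} = 5·11861875 + 5·2026250 = 69440625
q_{12} = 5·69440625 + 5·11861875 = 406512500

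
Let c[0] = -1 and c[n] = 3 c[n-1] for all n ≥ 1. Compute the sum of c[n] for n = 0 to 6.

-1093

c[1] = 3·(-1) = -3
c[2] = 3·(-3) = -9
c[3] = 3·(-9) = -27
c[4] = 3·(-27) = -81
c[5] = 3·(-81) = -243
c[6] = 3·(-243) = -729
Sum = (-1) + (-3) + (-9) + (-27) + (-81) + (-243) + (-729) = -1093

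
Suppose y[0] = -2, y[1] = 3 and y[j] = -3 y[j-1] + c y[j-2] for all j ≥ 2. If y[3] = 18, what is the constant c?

-1

y[2] = -9 - 2c
y[3] = 27 + 9c
So 27 + 9c = 18, giving c = -1.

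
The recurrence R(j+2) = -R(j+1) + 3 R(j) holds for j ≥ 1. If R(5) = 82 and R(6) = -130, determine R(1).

8

Rearranging, R(j-2) = (R(j) + R(j-1)) / 3.
R(4) = (-130 + 82) / 3 = -48/3 = -16
R(3) = (82 + (-16)) / 3 = 66/3 = 22
R(2) = (-16 + 22) / 3 = 6/3 = 2
R(1) = (22 + 2) / 3 = 24/3 = 8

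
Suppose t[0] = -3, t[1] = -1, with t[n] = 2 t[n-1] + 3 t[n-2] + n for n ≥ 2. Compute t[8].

t[2] = 2*(-1) + 3*(-3) + 2 = -9
t[3] = 2*(-9) + 3*(-1) + 3 = -18
t[4] = 2*(-18) + 3*(-9) + 4 = -59
t[5] = 2*(-59) + 3*(-18) + 5 = -167
t[6] = 2*(-167) + 3*(-59) + 6 = -505
t[7] = 2*(-505) + 3*(-167) + 7 = -1504
t[8] = 2*(-1504) + 3*(-505) + 8 = -4515

-4515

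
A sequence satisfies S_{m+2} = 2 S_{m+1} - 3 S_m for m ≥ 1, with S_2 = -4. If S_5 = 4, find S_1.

4

Let S_1 = w.
S_3 = -8 - 3w
S_4 = -4 - 6w
S_5 = 16 - 3w
So 16 - 3w = 4, giving w = 4.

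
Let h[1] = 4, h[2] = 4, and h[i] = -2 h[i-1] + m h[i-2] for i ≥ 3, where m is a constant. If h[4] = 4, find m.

h[3] = -8 + 4m
h[4] = 16 - 4m
So 16 - 4m = 4, giving m = 3.

3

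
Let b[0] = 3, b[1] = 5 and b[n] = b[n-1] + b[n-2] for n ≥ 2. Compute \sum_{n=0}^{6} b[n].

b[2] = 5 + 3 = 8
b[3] = 8 + 5 = 13
b[4] = 13 + 8 = 21
b[5] = 21 + 13 = 34
b[6] = 34 + 21 = 55
Sum = 3 + 5 + 8 + 13 + 21 + 34 + 55 = 139

139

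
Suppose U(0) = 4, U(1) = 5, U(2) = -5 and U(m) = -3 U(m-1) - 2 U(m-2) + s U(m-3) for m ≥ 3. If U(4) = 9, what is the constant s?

U(3) = 5 + 4s
U(4) = -5 - 7s
So -5 - 7s = 9, giving s = -2.

-2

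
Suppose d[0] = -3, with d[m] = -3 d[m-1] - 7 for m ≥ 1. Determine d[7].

2732

d[1] = -3(-3) - 7 = 2
d[2] = -3(2) - 7 = -13
d[3] = -3(-13) - 7 = 32
d[4] = -3(32) - 7 = -103
d[5] = -3(-103) - 7 = 302
d[6] = -3(302) - 7 = -913
d[7] = -3(-913) - 7 = 2732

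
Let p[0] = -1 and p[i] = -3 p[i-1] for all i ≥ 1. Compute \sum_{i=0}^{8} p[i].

-4921

p[1] = -3(-1) = 3
p[2] = -3(3) = -9
p[3] = -3(-9) = 27
p[4] = -3(27) = -81
p[5] = -3(-81) = 243
p[6] = -3(243) = -729
p[7] = -3(-729) = 2187
p[8] = -3(2187) = -6561
Sum = (-1) + 3 + (-9) + 27 + (-81) + 243 + (-729) + 2187 + (-6561) = -4921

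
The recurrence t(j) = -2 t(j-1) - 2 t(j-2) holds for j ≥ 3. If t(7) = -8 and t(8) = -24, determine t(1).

4

Rearranging, t(j-2) = (t(j) + 2 t(j-1)) / -2.
t(6) = (-24 + 2(-8)) / -2 = -40/-2 = 20
t(5) = (-8 + 2(20)) / -2 = 32/-2 = -16
t(4) = (20 + 2(-16)) / -2 = -12/-2 = 6
t(3) = (-16 + 2(6)) / -2 = -4/-2 = 2
t(2) = (6 + 2(2)) / -2 = 10/-2 = -5
t(1) = (2 + 2(-5)) / -2 = -8/-2 = 4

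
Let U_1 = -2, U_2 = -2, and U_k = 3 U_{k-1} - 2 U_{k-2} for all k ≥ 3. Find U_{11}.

U_3 = 3*(-2) - 2*(-2) = -2
U_4 = 3*(-2) - 2*(-2) = -2
U_5 = 3*(-2) - 2*(-2) = -2
U_6 = 3*(-2) - 2*(-2) = -2
U_7 = 3*(-2) - 2*(-2) = -2
U_8 = 3*(-2) - 2*(-2) = -2
U_9 = 3*(-2) - 2*(-2) = -2
U_{10} = 3*(-2) - 2*(-2) = -2
U_{11} = 3*(-2) - 2*(-2) = -2

-2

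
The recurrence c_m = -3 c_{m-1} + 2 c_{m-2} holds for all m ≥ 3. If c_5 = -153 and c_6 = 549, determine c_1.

Rearranging, c_{m-2} = (c_m + 3 c_{m-1}) / 2.
c_4 = (549 + 3·(-153)) / 2 = 90/2 = 45
c_3 = (-153 + 3·45) / 2 = -18/2 = -9
c_2 = (45 + 3·(-9)) / 2 = 18/2 = 9
c_1 = (-9 + 3·9) / 2 = 18/2 = 9

9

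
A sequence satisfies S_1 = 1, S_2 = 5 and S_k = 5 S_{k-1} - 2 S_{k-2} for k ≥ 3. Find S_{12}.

S_3 = 5·5 - 2·1 = 23
S_4 = 5·23 - 2·5 = 105
S_5 = 5·105 - 2·23 = 479
S_6 = 5·479 - 2·105 = 2185
S_7 = 5·2185 - 2·479 = 9967
S_8 = 5·9967 - 2·2185 = 45465
S_9 = 5·45465 - 2·9967 = 207391
S_{10} = 5·207391 - 2·45465 = 946025
S_{11} = 5·946025 - 2·207391 = 4315343
S_{12} = 5·4315343 - 2·946025 = 19684665

19684665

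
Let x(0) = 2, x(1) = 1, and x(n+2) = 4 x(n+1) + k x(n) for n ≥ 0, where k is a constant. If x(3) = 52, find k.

4

x(2) = 4 + 2k
x(3) = 16 + 9k
So 16 + 9k = 52, giving k = 4.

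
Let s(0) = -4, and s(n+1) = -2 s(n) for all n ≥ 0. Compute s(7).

s(1) = -2(-4) = 8
s(2) = -2(8) = -16
s(3) = -2(-16) = 32
s(4) = -2(32) = -64
s(5) = -2(-64) = 128
s(6) = -2(128) = -256
s(7) = -2(-256) = 512

512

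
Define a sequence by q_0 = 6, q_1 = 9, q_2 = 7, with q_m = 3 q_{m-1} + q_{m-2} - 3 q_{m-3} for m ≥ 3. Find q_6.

q_3 = 3(7) + 9 - 3(6) = 12
q_4 = 3(12) + 7 - 3(9) = 16
q_5 = 3(16) + 12 - 3(7) = 39
q_6 = 3(39) + 16 - 3(12) = 97

97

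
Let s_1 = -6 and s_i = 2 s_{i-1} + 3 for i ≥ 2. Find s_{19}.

-786435

The fixed point is 3/(1 - 2) = -3, so s_i + 3 = 2(s_{i-1} + 3).
Hence s_i = -3·2^{i-1} - 3.
s_{19} = -3·2^{18} - 3 = -3·262144 - 3 = -786435.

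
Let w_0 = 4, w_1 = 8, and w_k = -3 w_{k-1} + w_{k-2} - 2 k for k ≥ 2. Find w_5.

w_2 = -3(8) + 4 - 4 = -24
w_3 = -3(-24) + 8 - 6 = 74
w_4 = -3(74) + (-24) - 8 = -254
w_5 = -3(-254) + 74 - 10 = 826

826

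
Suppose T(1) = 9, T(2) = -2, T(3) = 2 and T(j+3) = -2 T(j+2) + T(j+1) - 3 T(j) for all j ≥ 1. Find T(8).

-1503

T(4) = -2*2 + (-2) - 3*9 = -33
T(5) = -2*(-33) + 2 - 3*(-2) = 74
T(6) = -2*74 + (-33) - 3*2 = -187
T(7) = -2*(-187) + 74 - 3*(-33) = 547
T(8) = -2*547 + (-187) - 3*74 = -1503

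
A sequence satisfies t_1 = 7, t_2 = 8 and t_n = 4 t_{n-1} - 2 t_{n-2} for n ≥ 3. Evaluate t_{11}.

296736

t_3 = 4*8 - 2*7 = 18
t_4 = 4*18 - 2*8 = 56
t_5 = 4*56 - 2*18 = 188
t_6 = 4*188 - 2*56 = 640
t_7 = 4*640 - 2*188 = 2184
t_8 = 4*2184 - 2*640 = 7456
t_9 = 4*7456 - 2*2184 = 25456
t_{10} = 4*25456 - 2*7456 = 86912
t_{11} = 4*86912 - 2*25456 = 296736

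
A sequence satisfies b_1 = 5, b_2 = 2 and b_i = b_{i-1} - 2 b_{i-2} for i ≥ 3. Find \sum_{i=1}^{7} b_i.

39

b_3 = 2 - 2(5) = -8
b_4 = (-8) - 2(2) = -12
b_5 = (-12) - 2(-8) = 4
b_6 = 4 - 2(-12) = 28
b_7 = 28 - 2(4) = 20
Sum = 5 + 2 + (-8) + (-12) + 4 + 28 + 20 = 39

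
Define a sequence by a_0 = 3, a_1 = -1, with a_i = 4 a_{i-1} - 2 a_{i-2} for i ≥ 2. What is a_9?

a_2 = 4(-1) - 2(3) = -10
a_3 = 4(-10) - 2(-1) = -38
a_4 = 4(-38) - 2(-10) = -132
a_5 = 4(-132) - 2(-38) = -452
a_6 = 4(-452) - 2(-132) = -1544
a_7 = 4(-1544) - 2(-452) = -5272
a_8 = 4(-5272) - 2(-1544) = -18000
a_9 = 4(-18000) - 2(-5272) = -61456

-61456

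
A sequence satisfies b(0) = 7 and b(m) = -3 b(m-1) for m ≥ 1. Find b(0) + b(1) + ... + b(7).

b(1) = -3(7) = -21
b(2) = -3(-21) = 63
b(3) = -3(63) = -189
b(4) = -3(-189) = 567
b(5) = -3(567) = -1701
b(6) = -3(-1701) = 5103
b(7) = -3(5103) = -15309
Sum = 7 + (-21) + 63 + (-189) + 567 + (-1701) + 5103 + (-15309) = -11480

-11480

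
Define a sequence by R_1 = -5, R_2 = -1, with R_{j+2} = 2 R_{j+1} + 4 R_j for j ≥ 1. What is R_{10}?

R_3 = 2(-1) + 4(-5) = -22
R_4 = 2(-22) + 4(-1) = -48
R_5 = 2(-48) + 4(-22) = -184
R_6 = 2(-184) + 4(-48) = -560
R_7 = 2(-560) + 4(-184) = -1856
R_8 = 2(-1856) + 4(-560) = -5952
R_9 = 2(-5952) + 4(-1856) = -19328
R_{10} = 2(-19328) + 4(-5952) = -62464

-62464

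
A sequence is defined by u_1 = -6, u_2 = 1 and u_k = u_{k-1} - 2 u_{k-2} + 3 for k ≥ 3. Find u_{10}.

-35

u_3 = 1 - 2·(-6) + 3 = 16
u_4 = 16 - 2·1 + 3 = 17
u_5 = 17 - 2·16 + 3 = -12
u_6 = (-12) - 2·17 + 3 = -43
u_7 = (-43) - 2·(-12) + 3 = -16
u_8 = (-16) - 2·(-43) + 3 = 73
u_9 = 73 - 2·(-16) + 3 = 108
u_{10} = 108 - 2·73 + 3 = -35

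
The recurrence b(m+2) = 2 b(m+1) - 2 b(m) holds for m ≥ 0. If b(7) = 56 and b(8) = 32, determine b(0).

2

Rearranging, b(m-2) = (b(m) - 2 b(m-1)) / -2.
b(6) = (32 - 2·56) / -2 = -80/-2 = 40
b(5) = (56 - 2·40) / -2 = -24/-2 = 12
b(4) = (40 - 2·12) / -2 = 16/-2 = -8
b(3) = (12 - 2·(-8)) / -2 = 28/-2 = -14
b(2) = (-8 - 2·(-14)) / -2 = 20/-2 = -10
b(1) = (-14 - 2·(-10)) / -2 = 6/-2 = -3
b(0) = (-10 - 2·(-3)) / -2 = -4/-2 = 2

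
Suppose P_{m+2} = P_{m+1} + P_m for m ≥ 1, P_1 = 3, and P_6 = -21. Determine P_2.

Let P_2 = v.
P_3 = 3 + v
P_4 = 3 + 2v
P_5 = 6 + 3v
P_6 = 9 + 5v
So 9 + 5v = -21, giving v = -6.

-6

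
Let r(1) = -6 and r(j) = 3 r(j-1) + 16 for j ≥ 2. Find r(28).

The fixed point is 16/(1 - 3) = -8, so r(j) + 8 = 3(r(j-1) + 8).
Hence r(j) = 2·3^{j-1} - 8.
r(28) = 2·3^{27} - 8 = 2·7625597484987 - 8 = 15251194969966.

15251194969966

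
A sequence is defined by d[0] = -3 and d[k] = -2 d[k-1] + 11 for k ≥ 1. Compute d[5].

217

d[1] = -2*(-3) + 11 = 17
d[2] = -2*17 + 11 = -23
d[3] = -2*(-23) + 11 = 57
d[4] = -2*57 + 11 = -103
d[5] = -2*(-103) + 11 = 217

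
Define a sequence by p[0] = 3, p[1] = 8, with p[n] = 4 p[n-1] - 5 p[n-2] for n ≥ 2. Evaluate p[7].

p[2] = 4·8 - 5·3 = 17
p[3] = 4·17 - 5·8 = 28
p[4] = 4·28 - 5·17 = 27
p[5] = 4·27 - 5·28 = -32
p[6] = 4·(-32) - 5·27 = -263
p[7] = 4·(-263) - 5·(-32) = -892

-892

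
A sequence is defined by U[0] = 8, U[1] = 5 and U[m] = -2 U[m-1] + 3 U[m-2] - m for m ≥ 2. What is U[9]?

-12615

U[2] = -2·5 + 3·8 - 2 = 12
U[3] = -2·12 + 3·5 - 3 = -12
U[4] = -2·(-12) + 3·12 - 4 = 56
U[5] = -2·56 + 3·(-12) - 5 = -153
U[6] = -2·(-153) + 3·56 - 6 = 468
U[7] = -2·468 + 3·(-153) - 7 = -1402
U[8] = -2·(-1402) + 3·468 - 8 = 4200
U[9] = -2·4200 + 3·(-1402) - 9 = -12615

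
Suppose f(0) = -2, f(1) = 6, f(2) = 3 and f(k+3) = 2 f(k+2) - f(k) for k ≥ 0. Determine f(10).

f(3) = 2·3 - (-2) = 8
f(4) = 2·8 - 6 = 10
f(5) = 2·10 - 3 = 17
f(6) = 2·17 - 8 = 26
f(7) = 2·26 - 10 = 42
f(8) = 2·42 - 17 = 67
f(9) = 2·67 - 26 = 108
f(10) = 2·108 - 42 = 174

174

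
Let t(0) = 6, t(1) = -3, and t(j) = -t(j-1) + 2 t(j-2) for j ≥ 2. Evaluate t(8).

t(2) = -(-3) + 2(6) = 15
t(3) = -15 + 2(-3) = -21
t(4) = -(-21) + 2(15) = 51
t(5) = -51 + 2(-21) = -93
t(6) = -(-93) + 2(51) = 195
t(7) = -195 + 2(-93) = -381
t(8) = -(-381) + 2(195) = 771

771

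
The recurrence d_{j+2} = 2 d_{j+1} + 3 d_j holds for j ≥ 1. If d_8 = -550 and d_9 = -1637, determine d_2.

Rearranging, d_{j-2} = (d_j - 2 d_{j-1}) / 3.
d_7 = (-1637 - 2*(-550)) / 3 = -537/3 = -179
d_6 = (-550 - 2*(-179)) / 3 = -192/3 = -64
d_5 = (-179 - 2*(-64)) / 3 = -51/3 = -17
d_4 = (-64 - 2*(-17)) / 3 = -30/3 = -10
d_3 = (-17 - 2*(-10)) / 3 = 3/3 = 1
d_2 = (-10 - 2*1) / 3 = -12/3 = -4

-4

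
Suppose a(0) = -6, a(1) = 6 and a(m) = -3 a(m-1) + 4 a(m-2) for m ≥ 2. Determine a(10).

-2516586

a(2) = -3·6 + 4·(-6) = -42
a(3) = -3·(-42) + 4·6 = 150
a(4) = -3·150 + 4·(-42) = -618
a(5) = -3·(-618) + 4·150 = 2454
a(6) = -3·2454 + 4·(-618) = -9834
a(7) = -3·(-9834) + 4·2454 = 39318
a(8) = -3·39318 + 4·(-9834) = -157290
a(9) = -3·(-157290) + 4·39318 = 629142
a(10) = -3·629142 + 4·(-157290) = -2516586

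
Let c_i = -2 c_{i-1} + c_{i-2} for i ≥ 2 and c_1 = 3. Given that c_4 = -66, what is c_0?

-6

Let c_0 = y.
c_2 = -6 + y
c_3 = 15 - 2y
c_4 = -36 + 5y
So -36 + 5y = -66, giving y = -6.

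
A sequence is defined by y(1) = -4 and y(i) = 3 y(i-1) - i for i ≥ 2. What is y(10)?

-103330

y(2) = 3·(-4) - 2 = -14
y(3) = 3·(-14) - 3 = -45
y(4) = 3·(-45) - 4 = -139
y(5) = 3·(-139) - 5 = -422
y(6) = 3·(-422) - 6 = -1272
y(7) = 3·(-1272) - 7 = -3823
y(8) = 3·(-3823) - 8 = -11477
y(9) = 3·(-11477) - 9 = -34440
y(10) = 3·(-34440) - 10 = -103330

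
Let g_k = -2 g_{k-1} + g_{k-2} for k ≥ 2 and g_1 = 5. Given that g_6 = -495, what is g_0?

Let g_0 = v.
g_2 = -10 + v
g_3 = 25 - 2v
g_4 = -60 + 5v
g_5 = 145 - 12v
g_6 = -350 + 29v
So -350 + 29v = -495, giving v = -5.

-5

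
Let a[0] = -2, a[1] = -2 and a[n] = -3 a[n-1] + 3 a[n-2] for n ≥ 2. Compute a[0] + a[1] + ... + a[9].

-11674

a[2] = -3·(-2) + 3·(-2) = 0
a[3] = -3·0 + 3·(-2) = -6
a[4] = -3·(-6) + 3·0 = 18
a[5] = -3·18 + 3·(-6) = -72
a[6] = -3·(-72) + 3·18 = 270
a[7] = -3·270 + 3·(-72) = -1026
a[8] = -3·(-1026) + 3·270 = 3888
a[9] = -3·3888 + 3·(-1026) = -14742
Sum = (-2) + (-2) + 0 + (-6) + 18 + (-72) + 270 + (-1026) + 3888 + (-14742) = -11674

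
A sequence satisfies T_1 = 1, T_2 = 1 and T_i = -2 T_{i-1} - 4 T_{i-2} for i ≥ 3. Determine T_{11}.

512

T_3 = -2(1) - 4(1) = -6
T_4 = -2(-6) - 4(1) = 8
T_5 = -2(8) - 4(-6) = 8
T_6 = -2(8) - 4(8) = -48
T_7 = -2(-48) - 4(8) = 64
T_8 = -2(64) - 4(-48) = 64
T_9 = -2(64) - 4(64) = -384
T_{10} = -2(-384) - 4(64) = 512
T_{11} = -2(512) - 4(-384) = 512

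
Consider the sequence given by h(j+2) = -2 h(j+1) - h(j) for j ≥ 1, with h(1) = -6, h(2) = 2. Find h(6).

-14

h(3) = -2·2 - (-6) = 2
h(4) = -2·2 - 2 = -6
h(5) = -2·(-6) - 2 = 10
h(6) = -2·10 - (-6) = -14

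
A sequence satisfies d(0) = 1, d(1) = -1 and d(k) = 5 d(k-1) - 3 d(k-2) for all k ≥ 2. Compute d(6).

d(2) = 5*(-1) - 3*1 = -8
d(3) = 5*(-8) - 3*(-1) = -37
d(4) = 5*(-37) - 3*(-8) = -161
d(5) = 5*(-161) - 3*(-37) = -694
d(6) = 5*(-694) - 3*(-161) = -2987

-2987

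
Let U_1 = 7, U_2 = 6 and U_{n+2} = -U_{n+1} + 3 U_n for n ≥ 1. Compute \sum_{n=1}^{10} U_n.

-833

U_3 = -6 + 3·7 = 15
U_4 = -15 + 3·6 = 3
U_5 = -3 + 3·15 = 42
U_6 = -42 + 3·3 = -33
U_7 = -(-33) + 3·42 = 159
U_8 = -159 + 3·(-33) = -258
U_9 = -(-258) + 3·159 = 735
U_{10} = -735 + 3·(-258) = -1509
Sum = 7 + 6 + 15 + 3 + 42 + (-33) + 159 + (-258) + 735 + (-1509) = -833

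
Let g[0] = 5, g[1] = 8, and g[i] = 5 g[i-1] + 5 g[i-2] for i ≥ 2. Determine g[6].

73625

g[2] = 5(8) + 5(5) = 65
g[3] = 5(65) + 5(8) = 365
g[4] = 5(365) + 5(65) = 2150
g[5] = 5(2150) + 5(365) = 12575
g[6] = 5(12575) + 5(2150) = 73625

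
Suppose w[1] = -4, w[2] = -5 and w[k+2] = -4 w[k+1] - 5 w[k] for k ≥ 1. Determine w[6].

w[3] = -4(-5) - 5(-4) = 40
w[4] = -4(40) - 5(-5) = -135
w[5] = -4(-135) - 5(40) = 340
w[6] = -4(340) - 5(-135) = -685

-685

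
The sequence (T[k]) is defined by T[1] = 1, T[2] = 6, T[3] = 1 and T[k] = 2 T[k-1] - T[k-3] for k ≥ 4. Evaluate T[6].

-9

T[4] = 2*1 - 1 = 1
T[5] = 2*1 - 6 = -4
T[6] = 2*(-4) - 1 = -9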